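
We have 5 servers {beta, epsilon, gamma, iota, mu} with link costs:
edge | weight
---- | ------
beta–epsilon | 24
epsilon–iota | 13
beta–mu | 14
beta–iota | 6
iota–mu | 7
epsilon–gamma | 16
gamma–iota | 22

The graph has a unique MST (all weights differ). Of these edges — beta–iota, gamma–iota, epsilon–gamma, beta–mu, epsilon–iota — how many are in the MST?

3

Kruskal: consider edges lightest-first.
beta–iota (6): add — endpoints in different components.
iota–mu (7): add — endpoints in different components.
epsilon–iota (13): add — endpoints in different components.
beta–mu (14): skip — beta and mu already connected.
epsilon–gamma (16): add — endpoints in different components.
MST edge set: {beta–iota, iota–mu, epsilon–iota, epsilon–gamma}.
Of the listed edges, {beta–iota, epsilon–gamma, epsilon–iota} are in the MST → 3.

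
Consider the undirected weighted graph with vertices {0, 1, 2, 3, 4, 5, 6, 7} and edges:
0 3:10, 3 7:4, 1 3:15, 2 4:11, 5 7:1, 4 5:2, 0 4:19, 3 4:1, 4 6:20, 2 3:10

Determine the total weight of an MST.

Prim, starting at 2.
Step 1: frontier [2 3 10, 2 4 11] → take 2 3 (10); add 3.
Step 2: frontier [2 4 11, 3 4 1, 3 7 4, 0 3 10, 1 3 15] → take 3 4 (1); add 4.
Step 3: frontier [3 7 4, 0 3 10, 1 3 15, 4 5 2, 0 4 19, 4 6 20] → take 4 5 (2); add 5.
Step 4: frontier [3 7 4, 0 3 10, 1 3 15, 0 4 19, 4 6 20, 5 7 1] → take 5 7 (1); add 7.
Step 5: frontier [0 3 10, 1 3 15, 0 4 19, 4 6 20] → take 0 3 (10); add 0.
Step 6: frontier [1 3 15, 4 6 20] → take 1 3 (15); add 1.
Step 7: frontier [4 6 20] → take 4 6 (20); add 6.
MST edges: 2 3, 3 4, 4 5, 5 7, 0 3, 1 3, 4 6; total weight 10+1+2+1+10+15+20 = 59.

59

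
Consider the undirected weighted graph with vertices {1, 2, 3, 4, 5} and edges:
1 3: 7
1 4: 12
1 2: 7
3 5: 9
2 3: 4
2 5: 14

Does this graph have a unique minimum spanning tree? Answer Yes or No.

No

Kruskal: consider edges lightest-first.
2 3 (4): add. Components now {1} {2,3} {4} {5}
1 2 (7): add. Components now {1,2,3} {4} {5}
1 3 (7): skip — 1 and 3 already connected.
3 5 (9): add. Components now {1,2,3,5} {4}
1 4 (12): add. Components now {1,2,3,4,5}
Non-tree edge 1 3 has weight 7, equal to the heaviest edge on its tree cycle — swapping gives another MST of the same weight. Not unique.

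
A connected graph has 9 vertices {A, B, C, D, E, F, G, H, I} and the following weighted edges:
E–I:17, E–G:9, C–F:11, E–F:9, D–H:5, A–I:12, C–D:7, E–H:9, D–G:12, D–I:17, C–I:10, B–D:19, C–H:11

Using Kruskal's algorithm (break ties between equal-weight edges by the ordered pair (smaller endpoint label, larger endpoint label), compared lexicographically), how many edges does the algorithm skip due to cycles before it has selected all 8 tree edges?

Kruskal: consider edges lightest-first.
D–H (5): add — endpoints in different components.
C–D (7): add — endpoints in different components.
E–F (9): add — endpoints in different components.
E–G (9): add — endpoints in different components.
E–H (9): add — endpoints in different components.
C–I (10): add — endpoints in different components.
C–F (11): skip — C and F already connected.
C–H (11): skip — C and H already connected.
A–I (12): add — endpoints in different components.
D–G (12): skip — D and G already connected.
D–I (17): skip — D and I already connected.
E–I (17): skip — E and I already connected.
B–D (19): add — endpoints in different components.
Edges rejected before the tree was complete: 5.

5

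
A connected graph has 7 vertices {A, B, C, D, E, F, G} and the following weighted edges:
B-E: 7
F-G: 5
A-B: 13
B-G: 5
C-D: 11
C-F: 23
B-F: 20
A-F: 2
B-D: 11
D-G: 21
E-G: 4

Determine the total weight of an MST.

38

Kruskal: consider edges lightest-first.
A-F (2): add. Components now {A,F} {B} {C} {D} {E} {G}
E-G (4): add. Components now {A,F} {B} {C} {D} {E,G}
B-G (5): add. Components now {A,F} {B,E,G} {C} {D}
F-G (5): add. Components now {A,B,E,F,G} {C} {D}
B-E (7): skip — B and E already connected.
B-D (11): add. Components now {A,B,D,E,F,G} {C}
C-D (11): add. Components now {A,B,C,D,E,F,G}
MST edges: A-F, E-G, B-G, F-G, B-D, C-D; total weight 2+4+5+5+11+11 = 38.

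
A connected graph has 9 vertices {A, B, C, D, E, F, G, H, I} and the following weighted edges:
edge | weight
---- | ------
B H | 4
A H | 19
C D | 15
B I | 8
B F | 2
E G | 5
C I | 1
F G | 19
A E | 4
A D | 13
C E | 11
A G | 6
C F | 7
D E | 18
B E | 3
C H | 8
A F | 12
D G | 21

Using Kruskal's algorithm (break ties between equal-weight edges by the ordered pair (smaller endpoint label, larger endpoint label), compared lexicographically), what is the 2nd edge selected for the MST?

Kruskal: consider edges lightest-first.
C I (1): add — endpoints in different components.
B F (2): add — endpoints in different components.
B E (3): add — endpoints in different components.
A E (4): add — endpoints in different components.
B H (4): add — endpoints in different components.
E G (5): add — endpoints in different components.
A G (6): skip — A and G already connected.
C F (7): add — endpoints in different components.
B I (8): skip — B and I already connected.
C H (8): skip — C and H already connected.
C E (11): skip — C and E already connected.
A F (12): skip — A and F already connected.
A D (13): add — endpoints in different components.
The 2nd edge added is B F.

B-F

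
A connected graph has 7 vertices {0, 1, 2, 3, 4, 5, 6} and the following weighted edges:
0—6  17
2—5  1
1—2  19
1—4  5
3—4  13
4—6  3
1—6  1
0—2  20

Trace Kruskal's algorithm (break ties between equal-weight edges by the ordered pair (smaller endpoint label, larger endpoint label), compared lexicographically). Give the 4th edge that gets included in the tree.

3-4

Kruskal's algorithm — process edges by increasing weight (ties by edge label):
1—6 (1): add — endpoints in different components.
2—5 (1): add — endpoints in different components.
4—6 (3): add — endpoints in different components.
1—4 (5): skip — 1 and 4 already connected.
3—4 (13): add — endpoints in different components.
0—6 (17): add — endpoints in different components.
1—2 (19): add — endpoints in different components.
The 4th edge added is 3—4.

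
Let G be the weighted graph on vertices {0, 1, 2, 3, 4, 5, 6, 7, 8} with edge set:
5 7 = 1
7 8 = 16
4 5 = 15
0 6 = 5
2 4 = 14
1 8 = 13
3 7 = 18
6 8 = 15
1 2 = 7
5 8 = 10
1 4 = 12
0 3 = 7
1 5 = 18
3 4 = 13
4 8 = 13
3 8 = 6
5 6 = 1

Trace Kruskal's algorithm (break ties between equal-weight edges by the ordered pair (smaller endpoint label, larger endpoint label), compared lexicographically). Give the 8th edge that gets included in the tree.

1-8

Sort edges by weight, then run Kruskal:
5 6 (1): add — endpoints in different components.
5 7 (1): add — endpoints in different components.
0 6 (5): add — endpoints in different components.
3 8 (6): add — endpoints in different components.
0 3 (7): add — endpoints in different components.
1 2 (7): add — endpoints in different components.
5 8 (10): skip — 5 and 8 already connected.
1 4 (12): add — endpoints in different components.
1 8 (13): add — endpoints in different components.
The 8th edge added is 1 8.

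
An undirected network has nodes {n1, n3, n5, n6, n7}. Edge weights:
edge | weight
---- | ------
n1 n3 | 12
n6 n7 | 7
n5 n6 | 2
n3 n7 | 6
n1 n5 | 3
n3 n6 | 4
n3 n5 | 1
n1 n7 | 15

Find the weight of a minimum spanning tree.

Kruskal: consider edges lightest-first.
n3 n5 (1): add. Components now {n7} {n6} {n1} {n3,n5}
n5 n6 (2): add. Components now {n7} {n3,n5,n6} {n1}
n1 n5 (3): add. Components now {n7} {n1,n3,n5,n6}
n3 n6 (4): skip — n6 and n3 already connected.
n3 n7 (6): add. Components now {n1,n3,n5,n6,n7}
MST edges: n3 n5, n5 n6, n1 n5, n3 n7; total weight 1+2+3+6 = 12.

12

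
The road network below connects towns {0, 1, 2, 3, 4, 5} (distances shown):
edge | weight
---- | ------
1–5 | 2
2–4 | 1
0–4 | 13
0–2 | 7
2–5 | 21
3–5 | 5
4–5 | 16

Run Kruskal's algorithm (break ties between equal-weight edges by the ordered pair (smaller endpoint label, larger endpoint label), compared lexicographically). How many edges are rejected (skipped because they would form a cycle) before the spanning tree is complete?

Kruskal's algorithm — process edges by increasing weight (ties by edge label):
2–4 (1): add. Components now {0} {1} {2,4} {3} {5}
1–5 (2): add. Components now {0} {1,5} {2,4} {3}
3–5 (5): add. Components now {0} {1,3,5} {2,4}
0–2 (7): add. Components now {0,2,4} {1,3,5}
0–4 (13): skip — 0 and 4 already connected.
4–5 (16): add. Components now {0,1,2,3,4,5}
Edges rejected before the tree was complete: 1.

1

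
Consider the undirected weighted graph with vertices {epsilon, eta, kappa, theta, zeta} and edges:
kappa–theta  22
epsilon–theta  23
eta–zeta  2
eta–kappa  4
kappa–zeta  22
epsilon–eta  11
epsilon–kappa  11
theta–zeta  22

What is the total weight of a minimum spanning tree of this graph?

Grow the tree from kappa using Prim:
Step 1: cheapest edge leaving the tree is eta–kappa (4); add eta.
Step 2: cheapest edge leaving the tree is eta–zeta (2); add zeta.
Step 3: cheapest edge leaving the tree is epsilon–eta (11); add epsilon.
Step 4: cheapest edge leaving the tree is kappa–theta (22); add theta.
MST edges: eta–kappa, eta–zeta, epsilon–eta, kappa–theta; total weight 4+2+11+22 = 39.

39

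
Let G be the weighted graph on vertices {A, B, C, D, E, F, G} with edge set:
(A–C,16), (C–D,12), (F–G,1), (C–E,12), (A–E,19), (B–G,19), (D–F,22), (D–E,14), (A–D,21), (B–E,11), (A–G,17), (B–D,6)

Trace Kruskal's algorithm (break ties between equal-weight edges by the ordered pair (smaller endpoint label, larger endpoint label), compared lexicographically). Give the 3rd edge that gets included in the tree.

B-E

Sort edges by weight, then run Kruskal:
F–G (1): add. Components now {A} {B} {C} {D} {E} {F,G}
B–D (6): add. Components now {A} {B,D} {C} {E} {F,G}
B–E (11): add. Components now {A} {B,D,E} {C} {F,G}
C–D (12): add. Components now {A} {B,C,D,E} {F,G}
C–E (12): skip — C and E already connected.
D–E (14): skip — D and E already connected.
A–C (16): add. Components now {A,B,C,D,E} {F,G}
A–G (17): add. Components now {A,B,C,D,E,F,G}
The 3rd edge added is B–E.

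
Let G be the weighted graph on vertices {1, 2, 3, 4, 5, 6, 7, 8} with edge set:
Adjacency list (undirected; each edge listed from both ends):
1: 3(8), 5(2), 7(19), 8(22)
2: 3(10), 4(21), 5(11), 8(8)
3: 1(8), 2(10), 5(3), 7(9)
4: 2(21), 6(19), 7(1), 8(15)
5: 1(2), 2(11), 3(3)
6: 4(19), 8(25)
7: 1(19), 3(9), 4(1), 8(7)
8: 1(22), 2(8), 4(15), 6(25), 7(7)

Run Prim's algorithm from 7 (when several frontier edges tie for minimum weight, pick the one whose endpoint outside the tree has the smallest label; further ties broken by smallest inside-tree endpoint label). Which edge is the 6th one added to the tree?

1-5

Grow the tree from 7 using Prim:
Step 1: cheapest edge leaving the tree is 4–7 (1); add 4.
Step 2: cheapest edge leaving the tree is 7–8 (7); add 8.
Step 3: cheapest edge leaving the tree is 2–8 (8); add 2.
Step 4: cheapest edge leaving the tree is 3–7 (9); add 3.
Step 5: cheapest edge leaving the tree is 3–5 (3); add 5.
Step 6: cheapest edge leaving the tree is 1–5 (2); add 1.
Step 7: cheapest edge leaving the tree is 4–6 (19); add 6.
The 6th edge added is 1–5.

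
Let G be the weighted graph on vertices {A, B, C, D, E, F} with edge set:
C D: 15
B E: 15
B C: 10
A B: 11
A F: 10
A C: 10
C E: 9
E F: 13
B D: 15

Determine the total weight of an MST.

54

Kruskal's algorithm — process edges by increasing weight (ties by edge label):
C E (9): add. Components now {A} {B} {C,E} {D} {F}
A C (10): add. Components now {A,C,E} {B} {D} {F}
A F (10): add. Components now {A,C,E,F} {B} {D}
B C (10): add. Components now {A,B,C,E,F} {D}
A B (11): skip — A and B already connected.
E F (13): skip — E and F already connected.
B D (15): add. Components now {A,B,C,D,E,F}
MST edges: C E, A C, A F, B C, B D; total weight 9+10+10+10+15 = 54.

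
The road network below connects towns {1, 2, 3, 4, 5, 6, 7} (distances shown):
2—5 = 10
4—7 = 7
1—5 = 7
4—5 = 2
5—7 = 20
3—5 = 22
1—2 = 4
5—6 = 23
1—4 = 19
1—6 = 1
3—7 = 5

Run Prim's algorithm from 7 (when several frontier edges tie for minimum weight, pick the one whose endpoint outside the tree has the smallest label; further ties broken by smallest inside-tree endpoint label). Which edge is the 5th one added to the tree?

Prim, starting at 7.
Step 1: frontier [3—7 5, 4—7 7, 5—7 20] → take 3—7 (5); add 3.
Step 2: frontier [3—5 22, 4—7 7, 5—7 20] → take 4—7 (7); add 4.
Step 3: frontier [3—5 22, 4—5 2, 1—4 19, 5—7 20] → take 4—5 (2); add 5.
Step 4: frontier [1—4 19, 1—5 7, 2—5 10, 5—6 23] → take 1—5 (7); add 1.
Step 5: frontier [1—6 1, 1—2 4, 2—5 10, 5—6 23] → take 1—6 (1); add 6.
Step 6: frontier [1—2 4, 2—5 10] → take 1—2 (4); add 2.
The 5th edge added is 1—6.

1-6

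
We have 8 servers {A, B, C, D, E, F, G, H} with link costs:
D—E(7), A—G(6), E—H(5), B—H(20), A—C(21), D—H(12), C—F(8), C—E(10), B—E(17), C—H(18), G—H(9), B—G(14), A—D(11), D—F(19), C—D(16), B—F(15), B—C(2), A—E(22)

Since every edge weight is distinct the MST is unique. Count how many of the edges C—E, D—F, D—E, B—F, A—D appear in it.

Kruskal's algorithm — process edges by increasing weight (ties by edge label):
B—C (2): add — endpoints in different components.
E—H (5): add — endpoints in different components.
A—G (6): add — endpoints in different components.
D—E (7): add — endpoints in different components.
C—F (8): add — endpoints in different components.
G—H (9): add — endpoints in different components.
C—E (10): add — endpoints in different components.
MST edge set: {B—C, E—H, A—G, D—E, C—F, G—H, C—E}.
Of the listed edges, {C—E, D—E} are in the MST → 2.

2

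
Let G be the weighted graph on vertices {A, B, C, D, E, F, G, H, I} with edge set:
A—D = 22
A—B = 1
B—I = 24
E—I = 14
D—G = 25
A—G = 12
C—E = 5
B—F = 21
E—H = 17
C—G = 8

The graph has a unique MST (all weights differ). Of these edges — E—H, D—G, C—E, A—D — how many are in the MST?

3

Kruskal: consider edges lightest-first.
A—B (1): add — endpoints in different components.
C—E (5): add — endpoints in different components.
C—G (8): add — endpoints in different components.
A—G (12): add — endpoints in different components.
E—I (14): add — endpoints in different components.
E—H (17): add — endpoints in different components.
B—F (21): add — endpoints in different components.
A—D (22): add — endpoints in different components.
MST edge set: {A—B, C—E, C—G, A—G, E—I, E—H, B—F, A—D}.
Of the listed edges, {E—H, C—E, A—D} are in the MST → 3.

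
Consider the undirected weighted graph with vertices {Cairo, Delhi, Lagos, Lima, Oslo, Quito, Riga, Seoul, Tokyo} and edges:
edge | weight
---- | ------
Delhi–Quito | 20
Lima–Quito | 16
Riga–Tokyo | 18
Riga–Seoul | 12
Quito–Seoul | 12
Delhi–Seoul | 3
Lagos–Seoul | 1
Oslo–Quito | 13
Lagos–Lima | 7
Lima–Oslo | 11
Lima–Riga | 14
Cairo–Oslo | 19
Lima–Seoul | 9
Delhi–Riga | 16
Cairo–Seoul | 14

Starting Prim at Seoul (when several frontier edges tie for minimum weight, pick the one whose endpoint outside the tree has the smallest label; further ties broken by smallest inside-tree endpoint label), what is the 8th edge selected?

Riga-Tokyo

Prim's algorithm from Seoul:
Step 1: cheapest edge leaving the tree is Lagos–Seoul (1); add Lagos.
Step 2: cheapest edge leaving the tree is Delhi–Seoul (3); add Delhi.
Step 3: cheapest edge leaving the tree is Lagos–Lima (7); add Lima.
Step 4: cheapest edge leaving the tree is Lima–Oslo (11); add Oslo.
Step 5: cheapest edge leaving the tree is Quito–Seoul (12); add Quito.
Step 6: cheapest edge leaving the tree is Riga–Seoul (12); add Riga.
Step 7: cheapest edge leaving the tree is Cairo–Seoul (14); add Cairo.
Step 8: cheapest edge leaving the tree is Riga–Tokyo (18); add Tokyo.
The 8th edge added is Riga–Tokyo.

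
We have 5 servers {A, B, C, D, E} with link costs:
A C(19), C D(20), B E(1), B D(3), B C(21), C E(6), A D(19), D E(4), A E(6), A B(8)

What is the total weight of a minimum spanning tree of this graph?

16

Kruskal's algorithm — process edges by increasing weight (ties by edge label):
B E (1): add. Components now {A} {B,E} {C} {D}
B D (3): add. Components now {A} {B,D,E} {C}
D E (4): skip — D and E already connected.
A E (6): add. Components now {A,B,D,E} {C}
C E (6): add. Components now {A,B,C,D,E}
MST edges: B E, B D, A E, C E; total weight 1+3+6+6 = 16.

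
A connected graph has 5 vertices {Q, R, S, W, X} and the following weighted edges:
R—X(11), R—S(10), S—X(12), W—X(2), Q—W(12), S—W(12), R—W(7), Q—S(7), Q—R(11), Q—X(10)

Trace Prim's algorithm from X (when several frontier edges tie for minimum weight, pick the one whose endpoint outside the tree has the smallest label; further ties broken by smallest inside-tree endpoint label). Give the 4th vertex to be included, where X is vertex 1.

Q

Grow the tree from X using Prim:
Step 1: cheapest edge leaving the tree is W—X (2); add W.
Step 2: cheapest edge leaving the tree is R—W (7); add R.
Step 3: cheapest edge leaving the tree is Q—X (10); add Q.
Step 4: cheapest edge leaving the tree is Q—S (7); add S.
Vertex order: X, W, R, Q, S. The 4th vertex is Q.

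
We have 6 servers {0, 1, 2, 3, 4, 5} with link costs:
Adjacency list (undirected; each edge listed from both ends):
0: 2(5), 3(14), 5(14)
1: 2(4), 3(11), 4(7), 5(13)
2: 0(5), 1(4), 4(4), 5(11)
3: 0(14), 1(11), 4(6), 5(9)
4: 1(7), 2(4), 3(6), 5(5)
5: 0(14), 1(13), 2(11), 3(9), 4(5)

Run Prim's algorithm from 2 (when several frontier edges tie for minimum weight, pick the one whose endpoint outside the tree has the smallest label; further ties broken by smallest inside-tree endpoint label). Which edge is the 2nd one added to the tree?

Grow the tree from 2 using Prim:
Step 1: frontier [1-2 4, 2-4 4, 0-2 5, 2-5 11] → take 1-2 (4); add 1.
Step 2: frontier [1-4 7, 1-3 11, 1-5 13, 2-4 4, 0-2 5, 2-5 11] → take 2-4 (4); add 4.
Step 3: frontier [1-3 11, 1-5 13, 0-2 5, 2-5 11, 4-5 5, 3-4 6] → take 0-2 (5); add 0.
Step 4: frontier [0-3 14, 0-5 14, 1-3 11, 1-5 13, 2-5 11, 4-5 5, 3-4 6] → take 4-5 (5); add 5.
Step 5: frontier [0-3 14, 1-3 11, 3-4 6, 3-5 9] → take 3-4 (6); add 3.
The 2nd edge added is 2-4.

2-4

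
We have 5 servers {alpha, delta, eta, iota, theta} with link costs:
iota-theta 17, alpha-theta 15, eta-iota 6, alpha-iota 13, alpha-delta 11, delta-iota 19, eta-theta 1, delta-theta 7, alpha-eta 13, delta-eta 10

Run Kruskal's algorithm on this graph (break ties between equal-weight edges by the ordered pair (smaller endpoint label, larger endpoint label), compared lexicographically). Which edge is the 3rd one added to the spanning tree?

delta-theta

Sort edges by weight, then run Kruskal:
eta-theta (1): add. Components now {delta} {iota} {alpha} {eta,theta}
eta-iota (6): add. Components now {delta} {eta,iota,theta} {alpha}
delta-theta (7): add. Components now {delta,eta,iota,theta} {alpha}
delta-eta (10): skip — delta and eta already connected.
alpha-delta (11): add. Components now {alpha,delta,eta,iota,theta}
The 3rd edge added is delta-theta.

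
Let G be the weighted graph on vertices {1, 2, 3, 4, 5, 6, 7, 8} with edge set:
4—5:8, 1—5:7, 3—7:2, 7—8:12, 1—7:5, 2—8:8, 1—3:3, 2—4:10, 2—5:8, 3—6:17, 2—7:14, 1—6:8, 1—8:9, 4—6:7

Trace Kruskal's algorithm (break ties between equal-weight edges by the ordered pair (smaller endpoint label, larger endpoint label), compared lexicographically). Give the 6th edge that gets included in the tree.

Sort edges by weight, then run Kruskal:
3—7 (2): add — endpoints in different components.
1—3 (3): add — endpoints in different components.
1—7 (5): skip — 1 and 7 already connected.
1—5 (7): add — endpoints in different components.
4—6 (7): add — endpoints in different components.
1—6 (8): add — endpoints in different components.
2—5 (8): add — endpoints in different components.
2—8 (8): add — endpoints in different components.
The 6th edge added is 2—5.

2-5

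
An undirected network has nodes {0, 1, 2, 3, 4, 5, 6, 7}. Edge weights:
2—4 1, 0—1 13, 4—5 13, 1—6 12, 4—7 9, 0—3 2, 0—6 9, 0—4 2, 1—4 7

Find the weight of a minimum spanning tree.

43

Prim, starting at 0.
Step 1: cheapest edge leaving the tree is 0—3 (2); add 3.
Step 2: cheapest edge leaving the tree is 0—4 (2); add 4.
Step 3: cheapest edge leaving the tree is 2—4 (1); add 2.
Step 4: cheapest edge leaving the tree is 1—4 (7); add 1.
Step 5: cheapest edge leaving the tree is 0—6 (9); add 6.
Step 6: cheapest edge leaving the tree is 4—7 (9); add 7.
Step 7: cheapest edge leaving the tree is 4—5 (13); add 5.
MST edges: 0—3, 0—4, 2—4, 1—4, 0—6, 4—7, 4—5; total weight 2+2+1+7+9+9+13 = 43.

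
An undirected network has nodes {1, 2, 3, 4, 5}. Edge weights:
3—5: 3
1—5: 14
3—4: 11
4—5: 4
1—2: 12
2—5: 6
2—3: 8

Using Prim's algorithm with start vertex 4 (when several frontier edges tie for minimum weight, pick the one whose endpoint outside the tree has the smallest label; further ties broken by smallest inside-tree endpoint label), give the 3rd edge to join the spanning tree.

Prim's algorithm from 4:
Step 1: cheapest edge leaving the tree is 4—5 (4); add 5.
Step 2: cheapest edge leaving the tree is 3—5 (3); add 3.
Step 3: cheapest edge leaving the tree is 2—5 (6); add 2.
Step 4: cheapest edge leaving the tree is 1—2 (12); add 1.
The 3rd edge added is 2—5.

2-5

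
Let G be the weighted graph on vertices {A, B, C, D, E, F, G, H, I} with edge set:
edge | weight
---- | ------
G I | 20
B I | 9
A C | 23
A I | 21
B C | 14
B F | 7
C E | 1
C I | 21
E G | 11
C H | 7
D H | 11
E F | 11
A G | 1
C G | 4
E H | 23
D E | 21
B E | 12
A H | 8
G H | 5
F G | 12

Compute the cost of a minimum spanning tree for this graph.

Prim, starting at D.
Step 1: cheapest edge leaving the tree is D H (11); add H.
Step 2: cheapest edge leaving the tree is G H (5); add G.
Step 3: cheapest edge leaving the tree is A G (1); add A.
Step 4: cheapest edge leaving the tree is C G (4); add C.
Step 5: cheapest edge leaving the tree is C E (1); add E.
Step 6: cheapest edge leaving the tree is E F (11); add F.
Step 7: cheapest edge leaving the tree is B F (7); add B.
Step 8: cheapest edge leaving the tree is B I (9); add I.
MST edges: D H, G H, A G, C G, C E, E F, B F, B I; total weight 11+5+1+4+1+11+7+9 = 49.

49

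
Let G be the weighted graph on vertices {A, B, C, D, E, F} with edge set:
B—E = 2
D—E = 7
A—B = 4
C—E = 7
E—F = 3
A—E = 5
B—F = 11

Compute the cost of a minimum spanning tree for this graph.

23

Kruskal: consider edges lightest-first.
B—E (2): add. Components now {A} {B,E} {C} {D} {F}
E—F (3): add. Components now {A} {B,E,F} {C} {D}
A—B (4): add. Components now {A,B,E,F} {C} {D}
A—E (5): skip — A and E already connected.
C—E (7): add. Components now {A,B,C,E,F} {D}
D—E (7): add. Components now {A,B,C,D,E,F}
MST edges: B—E, E—F, A—B, C—E, D—E; total weight 2+3+4+7+7 = 23.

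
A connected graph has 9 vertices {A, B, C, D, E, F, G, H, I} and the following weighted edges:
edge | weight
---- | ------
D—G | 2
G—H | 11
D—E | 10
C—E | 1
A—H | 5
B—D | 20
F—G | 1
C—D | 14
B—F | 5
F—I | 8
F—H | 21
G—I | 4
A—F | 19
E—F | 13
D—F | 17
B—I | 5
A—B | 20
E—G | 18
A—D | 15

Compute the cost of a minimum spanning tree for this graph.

Sort edges by weight, then run Kruskal:
C—E (1): add — endpoints in different components.
F—G (1): add — endpoints in different components.
D—G (2): add — endpoints in different components.
G—I (4): add — endpoints in different components.
A—H (5): add — endpoints in different components.
B—F (5): add — endpoints in different components.
B—I (5): skip — B and I already connected.
F—I (8): skip — F and I already connected.
D—E (10): add — endpoints in different components.
G—H (11): add — endpoints in different components.
MST edges: C—E, F—G, D—G, G—I, A—H, B—F, D—E, G—H; total weight 1+1+2+4+5+5+10+11 = 39.

39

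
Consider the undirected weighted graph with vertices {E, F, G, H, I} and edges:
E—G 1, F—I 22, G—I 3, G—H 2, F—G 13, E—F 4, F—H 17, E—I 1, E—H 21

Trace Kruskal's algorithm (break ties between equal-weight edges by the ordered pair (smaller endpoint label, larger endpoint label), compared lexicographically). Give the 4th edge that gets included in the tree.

E-F

Sort edges by weight, then run Kruskal:
E—G (1): add — endpoints in different components.
E—I (1): add — endpoints in different components.
G—H (2): add — endpoints in different components.
G—I (3): skip — G and I already connected.
E—F (4): add — endpoints in different components.
The 4th edge added is E—F.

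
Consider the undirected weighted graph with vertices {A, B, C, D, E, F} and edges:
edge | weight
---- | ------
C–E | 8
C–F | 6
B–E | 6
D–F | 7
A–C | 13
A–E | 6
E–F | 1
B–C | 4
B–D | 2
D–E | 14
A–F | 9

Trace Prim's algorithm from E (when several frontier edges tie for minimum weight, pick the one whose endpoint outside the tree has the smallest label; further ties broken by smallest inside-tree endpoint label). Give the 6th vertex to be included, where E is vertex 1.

Prim, starting at E.
Step 1: cheapest edge leaving the tree is E–F (1); add F.
Step 2: cheapest edge leaving the tree is A–E (6); add A.
Step 3: cheapest edge leaving the tree is B–E (6); add B.
Step 4: cheapest edge leaving the tree is B–D (2); add D.
Step 5: cheapest edge leaving the tree is B–C (4); add C.
Vertex order: E, F, A, B, D, C. The 6th vertex is C.

C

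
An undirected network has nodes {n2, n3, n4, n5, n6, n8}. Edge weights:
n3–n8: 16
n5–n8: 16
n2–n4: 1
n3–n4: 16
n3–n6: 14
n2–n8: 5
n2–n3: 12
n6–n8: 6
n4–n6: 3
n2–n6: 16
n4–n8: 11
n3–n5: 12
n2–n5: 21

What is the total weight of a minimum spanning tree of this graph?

Kruskal: consider edges lightest-first.
n2–n4 (1): add — endpoints in different components.
n4–n6 (3): add — endpoints in different components.
n2–n8 (5): add — endpoints in different components.
n6–n8 (6): skip — n8 and n6 already connected.
n4–n8 (11): skip — n4 and n8 already connected.
n2–n3 (12): add — endpoints in different components.
n3–n5 (12): add — endpoints in different components.
MST edges: n2–n4, n4–n6, n2–n8, n2–n3, n3–n5; total weight 1+3+5+12+12 = 33.

33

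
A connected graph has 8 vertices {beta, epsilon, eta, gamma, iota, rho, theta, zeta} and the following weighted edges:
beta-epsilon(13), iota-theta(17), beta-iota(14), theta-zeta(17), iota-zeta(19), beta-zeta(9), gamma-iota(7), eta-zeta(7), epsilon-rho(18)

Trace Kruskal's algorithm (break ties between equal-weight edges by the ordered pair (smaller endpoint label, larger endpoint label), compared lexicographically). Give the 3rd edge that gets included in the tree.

Kruskal: consider edges lightest-first.
eta-zeta (7): add — endpoints in different components.
gamma-iota (7): add — endpoints in different components.
beta-zeta (9): add — endpoints in different components.
beta-epsilon (13): add — endpoints in different components.
beta-iota (14): add — endpoints in different components.
iota-theta (17): add — endpoints in different components.
theta-zeta (17): skip — zeta and theta already connected.
epsilon-rho (18): add — endpoints in different components.
The 3rd edge added is beta-zeta.

beta-zeta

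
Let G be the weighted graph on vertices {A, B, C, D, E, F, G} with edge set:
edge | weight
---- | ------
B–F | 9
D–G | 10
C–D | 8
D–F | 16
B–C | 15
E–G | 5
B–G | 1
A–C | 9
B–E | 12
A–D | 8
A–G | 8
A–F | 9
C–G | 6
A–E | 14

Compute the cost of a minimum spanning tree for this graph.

37

Prim, starting at G.
Step 1: cheapest edge leaving the tree is B–G (1); add B.
Step 2: cheapest edge leaving the tree is E–G (5); add E.
Step 3: cheapest edge leaving the tree is C–G (6); add C.
Step 4: cheapest edge leaving the tree is A–G (8); add A.
Step 5: cheapest edge leaving the tree is A–D (8); add D.
Step 6: cheapest edge leaving the tree is A–F (9); add F.
MST edges: B–G, E–G, C–G, A–G, A–D, A–F; total weight 1+5+6+8+8+9 = 37.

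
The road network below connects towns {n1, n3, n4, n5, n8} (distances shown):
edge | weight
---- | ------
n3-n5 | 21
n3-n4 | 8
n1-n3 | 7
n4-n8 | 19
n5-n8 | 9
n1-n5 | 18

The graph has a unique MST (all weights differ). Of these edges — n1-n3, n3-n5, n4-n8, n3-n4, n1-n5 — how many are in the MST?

Kruskal's algorithm — process edges by increasing weight (ties by edge label):
n1-n3 (7): add. Components now {n4} {n1,n3} {n5} {n8}
n3-n4 (8): add. Components now {n1,n3,n4} {n5} {n8}
n5-n8 (9): add. Components now {n1,n3,n4} {n5,n8}
n1-n5 (18): add. Components now {n1,n3,n4,n5,n8}
MST edge set: {n1-n3, n3-n4, n5-n8, n1-n5}.
Of the listed edges, {n1-n3, n3-n4, n1-n5} are in the MST → 3.

3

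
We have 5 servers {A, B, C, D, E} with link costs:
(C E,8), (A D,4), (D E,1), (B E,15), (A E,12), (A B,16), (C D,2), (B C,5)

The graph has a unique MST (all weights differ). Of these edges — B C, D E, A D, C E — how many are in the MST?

3

Kruskal: consider edges lightest-first.
D E (1): add. Components now {A} {B} {C} {D,E}
C D (2): add. Components now {A} {B} {C,D,E}
A D (4): add. Components now {A,C,D,E} {B}
B C (5): add. Components now {A,B,C,D,E}
MST edge set: {D E, C D, A D, B C}.
Of the listed edges, {B C, D E, A D} are in the MST → 3.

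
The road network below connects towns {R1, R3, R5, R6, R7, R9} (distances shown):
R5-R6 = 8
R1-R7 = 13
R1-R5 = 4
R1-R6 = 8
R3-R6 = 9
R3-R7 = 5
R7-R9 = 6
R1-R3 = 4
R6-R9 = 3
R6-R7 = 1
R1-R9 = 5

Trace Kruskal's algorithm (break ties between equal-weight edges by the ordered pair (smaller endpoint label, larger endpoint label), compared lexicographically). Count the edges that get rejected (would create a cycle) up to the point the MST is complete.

0

Sort edges by weight, then run Kruskal:
R6-R7 (1): add. Components now {R3} {R5} {R6,R7} {R9} {R1}
R6-R9 (3): add. Components now {R3} {R5} {R6,R7,R9} {R1}
R1-R3 (4): add. Components now {R1,R3} {R5} {R6,R7,R9}
R1-R5 (4): add. Components now {R1,R3,R5} {R6,R7,R9}
R1-R9 (5): add. Components now {R1,R3,R5,R6,R7,R9}
Edges rejected before the tree was complete: 0.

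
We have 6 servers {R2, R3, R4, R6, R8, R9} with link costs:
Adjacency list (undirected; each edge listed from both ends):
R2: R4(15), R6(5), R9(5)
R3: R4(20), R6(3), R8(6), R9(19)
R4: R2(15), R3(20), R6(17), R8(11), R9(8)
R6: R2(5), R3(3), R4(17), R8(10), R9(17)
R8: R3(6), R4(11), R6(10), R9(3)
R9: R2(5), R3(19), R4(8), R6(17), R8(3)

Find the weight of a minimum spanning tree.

24

Prim, starting at R8.
Step 1: cheapest edge leaving the tree is R8—R9 (3); add R9.
Step 2: cheapest edge leaving the tree is R2—R9 (5); add R2.
Step 3: cheapest edge leaving the tree is R2—R6 (5); add R6.
Step 4: cheapest edge leaving the tree is R3—R6 (3); add R3.
Step 5: cheapest edge leaving the tree is R4—R9 (8); add R4.
MST edges: R8—R9, R2—R9, R2—R6, R3—R6, R4—R9; total weight 3+5+5+3+8 = 24.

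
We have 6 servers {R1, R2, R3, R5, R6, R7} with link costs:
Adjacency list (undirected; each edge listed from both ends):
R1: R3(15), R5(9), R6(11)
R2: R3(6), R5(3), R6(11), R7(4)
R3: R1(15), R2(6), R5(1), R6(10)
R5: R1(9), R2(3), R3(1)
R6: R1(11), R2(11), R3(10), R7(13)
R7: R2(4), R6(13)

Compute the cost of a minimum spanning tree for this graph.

Kruskal: consider edges lightest-first.
R3-R5 (1): add — endpoints in different components.
R2-R5 (3): add — endpoints in different components.
R2-R7 (4): add — endpoints in different components.
R2-R3 (6): skip — R3 and R2 already connected.
R1-R5 (9): add — endpoints in different components.
R3-R6 (10): add — endpoints in different components.
MST edges: R3-R5, R2-R5, R2-R7, R1-R5, R3-R6; total weight 1+3+4+9+10 = 27.

27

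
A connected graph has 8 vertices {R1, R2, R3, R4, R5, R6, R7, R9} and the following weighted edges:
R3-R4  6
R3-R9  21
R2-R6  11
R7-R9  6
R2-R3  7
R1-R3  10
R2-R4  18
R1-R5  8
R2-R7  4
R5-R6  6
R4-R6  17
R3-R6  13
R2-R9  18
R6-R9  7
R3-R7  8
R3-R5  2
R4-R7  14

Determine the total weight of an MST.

39

Grow the tree from R9 using Prim:
Step 1: cheapest edge leaving the tree is R7-R9 (6); add R7.
Step 2: cheapest edge leaving the tree is R2-R7 (4); add R2.
Step 3: cheapest edge leaving the tree is R2-R3 (7); add R3.
Step 4: cheapest edge leaving the tree is R3-R5 (2); add R5.
Step 5: cheapest edge leaving the tree is R3-R4 (6); add R4.
Step 6: cheapest edge leaving the tree is R5-R6 (6); add R6.
Step 7: cheapest edge leaving the tree is R1-R5 (8); add R1.
MST edges: R7-R9, R2-R7, R2-R3, R3-R5, R3-R4, R5-R6, R1-R5; total weight 6+4+7+2+6+6+8 = 39.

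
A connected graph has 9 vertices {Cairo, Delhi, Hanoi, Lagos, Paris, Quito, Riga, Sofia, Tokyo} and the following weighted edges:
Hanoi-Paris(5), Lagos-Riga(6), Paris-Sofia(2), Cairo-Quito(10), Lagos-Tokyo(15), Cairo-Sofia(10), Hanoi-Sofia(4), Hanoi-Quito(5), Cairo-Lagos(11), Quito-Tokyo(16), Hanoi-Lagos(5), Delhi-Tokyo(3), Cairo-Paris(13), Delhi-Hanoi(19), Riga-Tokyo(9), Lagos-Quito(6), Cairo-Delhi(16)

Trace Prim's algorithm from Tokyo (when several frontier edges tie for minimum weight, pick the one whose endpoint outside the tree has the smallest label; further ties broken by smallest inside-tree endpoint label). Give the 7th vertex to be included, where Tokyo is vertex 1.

Paris

Prim's algorithm from Tokyo:
Step 1: cheapest edge leaving the tree is Delhi-Tokyo (3); add Delhi.
Step 2: cheapest edge leaving the tree is Riga-Tokyo (9); add Riga.
Step 3: cheapest edge leaving the tree is Lagos-Riga (6); add Lagos.
Step 4: cheapest edge leaving the tree is Hanoi-Lagos (5); add Hanoi.
Step 5: cheapest edge leaving the tree is Hanoi-Sofia (4); add Sofia.
Step 6: cheapest edge leaving the tree is Paris-Sofia (2); add Paris.
Step 7: cheapest edge leaving the tree is Hanoi-Quito (5); add Quito.
Step 8: cheapest edge leaving the tree is Cairo-Quito (10); add Cairo.
Vertex order: Tokyo, Delhi, Riga, Lagos, Hanoi, Sofia, Paris, Quito, Cairo. The 7th vertex is Paris.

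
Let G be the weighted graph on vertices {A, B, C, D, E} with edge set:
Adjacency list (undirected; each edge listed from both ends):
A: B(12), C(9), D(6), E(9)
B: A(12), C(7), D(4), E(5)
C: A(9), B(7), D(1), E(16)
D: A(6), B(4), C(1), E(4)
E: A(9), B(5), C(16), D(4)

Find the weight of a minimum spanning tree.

Prim's algorithm from C:
Step 1: cheapest edge leaving the tree is C–D (1); add D.
Step 2: cheapest edge leaving the tree is B–D (4); add B.
Step 3: cheapest edge leaving the tree is D–E (4); add E.
Step 4: cheapest edge leaving the tree is A–D (6); add A.
MST edges: C–D, B–D, D–E, A–D; total weight 1+4+4+6 = 15.

15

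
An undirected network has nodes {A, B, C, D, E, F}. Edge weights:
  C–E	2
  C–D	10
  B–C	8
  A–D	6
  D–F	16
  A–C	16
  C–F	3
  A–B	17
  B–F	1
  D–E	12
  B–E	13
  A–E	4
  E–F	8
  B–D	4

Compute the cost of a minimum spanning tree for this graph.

14

Kruskal: consider edges lightest-first.
B–F (1): add. Components now {A} {B,F} {C} {D} {E}
C–E (2): add. Components now {A} {B,F} {C,E} {D}
C–F (3): add. Components now {A} {B,C,E,F} {D}
A–E (4): add. Components now {A,B,C,E,F} {D}
B–D (4): add. Components now {A,B,C,D,E,F}
MST edges: B–F, C–E, C–F, A–E, B–D; total weight 1+2+3+4+4 = 14.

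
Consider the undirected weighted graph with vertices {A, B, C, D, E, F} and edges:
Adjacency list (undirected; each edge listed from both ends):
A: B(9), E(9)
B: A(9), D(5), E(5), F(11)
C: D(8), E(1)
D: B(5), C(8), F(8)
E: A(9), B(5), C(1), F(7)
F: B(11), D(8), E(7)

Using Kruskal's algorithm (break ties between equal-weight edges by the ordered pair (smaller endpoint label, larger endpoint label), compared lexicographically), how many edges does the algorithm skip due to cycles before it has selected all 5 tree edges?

Sort edges by weight, then run Kruskal:
C—E (1): add. Components now {A} {B} {C,E} {D} {F}
B—D (5): add. Components now {A} {B,D} {C,E} {F}
B—E (5): add. Components now {A} {B,C,D,E} {F}
E—F (7): add. Components now {A} {B,C,D,E,F}
C—D (8): skip — C and D already connected.
D—F (8): skip — D and F already connected.
A—B (9): add. Components now {A,B,C,D,E,F}
Edges rejected before the tree was complete: 2.

2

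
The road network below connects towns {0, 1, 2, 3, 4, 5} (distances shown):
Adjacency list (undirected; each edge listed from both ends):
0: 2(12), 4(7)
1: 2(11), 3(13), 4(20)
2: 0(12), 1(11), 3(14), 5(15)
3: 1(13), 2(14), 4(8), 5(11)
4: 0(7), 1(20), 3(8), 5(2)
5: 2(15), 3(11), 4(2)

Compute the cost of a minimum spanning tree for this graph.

Prim's algorithm from 1:
Step 1: frontier [1—2 11, 1—3 13, 1—4 20] → take 1—2 (11); add 2.
Step 2: frontier [1—3 13, 1—4 20, 0—2 12, 2—3 14, 2—5 15] → take 0—2 (12); add 0.
Step 3: frontier [0—4 7, 1—3 13, 1—4 20, 2—3 14, 2—5 15] → take 0—4 (7); add 4.
Step 4: frontier [1—3 13, 2—3 14, 2—5 15, 4—5 2, 3—4 8] → take 4—5 (2); add 5.
Step 5: frontier [1—3 13, 2—3 14, 3—4 8, 3—5 11] → take 3—4 (8); add 3.
MST edges: 1—2, 0—2, 0—4, 4—5, 3—4; total weight 11+12+7+2+8 = 40.

40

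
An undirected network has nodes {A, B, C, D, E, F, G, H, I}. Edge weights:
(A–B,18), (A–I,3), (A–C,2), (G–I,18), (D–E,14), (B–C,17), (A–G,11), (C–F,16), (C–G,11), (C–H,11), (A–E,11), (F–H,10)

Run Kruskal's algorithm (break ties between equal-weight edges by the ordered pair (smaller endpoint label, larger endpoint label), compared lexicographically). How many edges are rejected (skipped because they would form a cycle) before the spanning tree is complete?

Kruskal: consider edges lightest-first.
A–C (2): add — endpoints in different components.
A–I (3): add — endpoints in different components.
F–H (10): add — endpoints in different components.
A–E (11): add — endpoints in different components.
A–G (11): add — endpoints in different components.
C–G (11): skip — C and G already connected.
C–H (11): add — endpoints in different components.
D–E (14): add — endpoints in different components.
C–F (16): skip — C and F already connected.
B–C (17): add — endpoints in different components.
Edges rejected before the tree was complete: 2.

2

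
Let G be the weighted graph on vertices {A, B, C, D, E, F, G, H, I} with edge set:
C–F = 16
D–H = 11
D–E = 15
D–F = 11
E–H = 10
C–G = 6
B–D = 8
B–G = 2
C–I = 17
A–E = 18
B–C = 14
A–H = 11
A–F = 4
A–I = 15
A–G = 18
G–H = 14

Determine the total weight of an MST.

67

Prim's algorithm from D:
Step 1: cheapest edge leaving the tree is B–D (8); add B.
Step 2: cheapest edge leaving the tree is B–G (2); add G.
Step 3: cheapest edge leaving the tree is C–G (6); add C.
Step 4: cheapest edge leaving the tree is D–F (11); add F.
Step 5: cheapest edge leaving the tree is A–F (4); add A.
Step 6: cheapest edge leaving the tree is A–H (11); add H.
Step 7: cheapest edge leaving the tree is E–H (10); add E.
Step 8: cheapest edge leaving the tree is A–I (15); add I.
MST edges: B–D, B–G, C–G, D–F, A–F, A–H, E–H, A–I; total weight 8+2+6+11+4+11+10+15 = 67.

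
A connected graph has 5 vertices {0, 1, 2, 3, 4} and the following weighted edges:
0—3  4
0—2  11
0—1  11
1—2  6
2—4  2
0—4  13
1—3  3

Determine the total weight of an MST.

15

Sort edges by weight, then run Kruskal:
2—4 (2): add — endpoints in different components.
1—3 (3): add — endpoints in different components.
0—3 (4): add — endpoints in different components.
1—2 (6): add — endpoints in different components.
MST edges: 2—4, 1—3, 0—3, 1—2; total weight 2+3+4+6 = 15.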